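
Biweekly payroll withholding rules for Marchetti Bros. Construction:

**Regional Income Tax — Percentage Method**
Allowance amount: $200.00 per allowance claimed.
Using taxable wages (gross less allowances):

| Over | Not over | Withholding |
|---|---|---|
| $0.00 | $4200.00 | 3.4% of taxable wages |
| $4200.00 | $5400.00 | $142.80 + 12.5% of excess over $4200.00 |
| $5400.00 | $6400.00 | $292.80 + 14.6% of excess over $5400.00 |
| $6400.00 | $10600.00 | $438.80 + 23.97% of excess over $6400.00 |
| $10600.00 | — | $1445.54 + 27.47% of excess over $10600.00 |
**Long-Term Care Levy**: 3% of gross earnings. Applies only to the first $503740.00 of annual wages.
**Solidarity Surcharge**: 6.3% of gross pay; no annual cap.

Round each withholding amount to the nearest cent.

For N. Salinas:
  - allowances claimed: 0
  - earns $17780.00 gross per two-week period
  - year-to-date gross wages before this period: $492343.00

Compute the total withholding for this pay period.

$4879.94

Regional Income Tax: taxable = $17780.00
  $1445.54 + 27.47% × ($17780.00 − $10600.00) = $1445.54 + 27.47% × $7180.00 = $3417.89
Long-Term Care Levy: cap $503740.00 − YTD $492343.00 = $11397.00 subject; 3% × $11397.00 = $341.91
Solidarity Surcharge: 6.3% × $17780.00 = $1120.14
Total: $3417.89 + $341.91 + $1120.14 = $4879.94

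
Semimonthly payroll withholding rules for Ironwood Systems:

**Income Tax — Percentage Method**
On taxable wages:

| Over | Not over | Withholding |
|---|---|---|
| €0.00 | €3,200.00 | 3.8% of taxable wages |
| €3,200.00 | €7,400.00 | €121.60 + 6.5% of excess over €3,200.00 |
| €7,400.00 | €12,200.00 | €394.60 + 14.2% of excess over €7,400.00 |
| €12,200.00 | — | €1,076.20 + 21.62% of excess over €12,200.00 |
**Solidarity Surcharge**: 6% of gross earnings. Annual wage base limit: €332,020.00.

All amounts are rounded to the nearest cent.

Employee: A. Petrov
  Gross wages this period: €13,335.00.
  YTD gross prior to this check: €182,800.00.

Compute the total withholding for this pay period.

Income Tax: taxable = €13,335.00
  €1,076.20 + 21.62% × (€13,335.00 − €12,200.00) = €1,076.20 + 21.62% × €1,135.00 = €1,321.59
Solidarity Surcharge: 6% × €13,335.00 = €800.10
Total: €1,321.59 + €800.10 = €2,121.69

€2,121.69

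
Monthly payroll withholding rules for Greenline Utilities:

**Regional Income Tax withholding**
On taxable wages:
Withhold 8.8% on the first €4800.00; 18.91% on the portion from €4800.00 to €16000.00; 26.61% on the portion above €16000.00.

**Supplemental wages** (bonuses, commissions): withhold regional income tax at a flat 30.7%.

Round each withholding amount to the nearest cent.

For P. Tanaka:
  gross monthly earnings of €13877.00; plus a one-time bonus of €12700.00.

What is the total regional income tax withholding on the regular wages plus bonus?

Regional Income Tax: taxable = €13877.00
  €422.40 + 18.91% × (€13877.00 − €4800.00) = €422.40 + 18.91% × €9077.00 = €2138.86
Supplemental (30.7% flat on bonus): 30.7% × €12700.00 = €3898.90
Total regional income tax: €2138.86 + €3898.90 = €6037.76

€6037.76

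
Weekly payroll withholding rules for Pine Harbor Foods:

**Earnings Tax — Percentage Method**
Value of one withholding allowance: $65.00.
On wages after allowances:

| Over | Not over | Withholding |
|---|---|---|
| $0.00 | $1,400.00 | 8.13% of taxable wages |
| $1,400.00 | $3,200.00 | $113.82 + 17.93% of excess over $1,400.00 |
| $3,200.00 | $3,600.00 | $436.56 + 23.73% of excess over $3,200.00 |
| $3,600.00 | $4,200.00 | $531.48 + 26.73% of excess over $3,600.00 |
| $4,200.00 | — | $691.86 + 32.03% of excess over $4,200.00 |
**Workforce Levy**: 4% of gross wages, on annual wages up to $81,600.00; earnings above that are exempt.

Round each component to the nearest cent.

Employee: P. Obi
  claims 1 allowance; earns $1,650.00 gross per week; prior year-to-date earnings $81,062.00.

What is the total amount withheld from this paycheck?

$168.51

Earnings Tax: taxable = $1,650.00 − 1×$65.00 = $1,585.00
  $113.82 + 17.93% × ($1,585.00 − $1,400.00) = $113.82 + 17.93% × $185.00 = $146.99
Workforce Levy: cap $81,600.00 − YTD $81,062.00 = $538.00 subject; 4% × $538.00 = $21.52
Total: $146.99 + $21.52 = $168.51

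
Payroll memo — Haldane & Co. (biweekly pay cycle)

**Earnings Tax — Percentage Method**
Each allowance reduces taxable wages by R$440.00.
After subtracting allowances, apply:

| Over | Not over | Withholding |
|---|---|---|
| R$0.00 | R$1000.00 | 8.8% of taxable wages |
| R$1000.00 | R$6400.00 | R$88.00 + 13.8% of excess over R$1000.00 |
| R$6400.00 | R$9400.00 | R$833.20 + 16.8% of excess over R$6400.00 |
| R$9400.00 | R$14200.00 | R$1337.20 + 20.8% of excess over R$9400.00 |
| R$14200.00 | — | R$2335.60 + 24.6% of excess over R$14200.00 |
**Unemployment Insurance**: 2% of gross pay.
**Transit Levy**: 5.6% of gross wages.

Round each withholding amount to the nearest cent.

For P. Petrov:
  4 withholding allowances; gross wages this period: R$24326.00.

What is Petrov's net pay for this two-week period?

Earnings Tax: taxable = R$24326.00 − 4×R$440.00 = R$22566.00
  R$2335.60 + 24.6% × (R$22566.00 − R$14200.00) = R$2335.60 + 24.6% × R$8366.00 = R$4393.64
Unemployment Insurance: 2% × R$24326.00 = R$486.52
Transit Levy: 5.6% × R$24326.00 = R$1362.26
Total withheld: R$4393.64 + R$486.52 + R$1362.26 = R$6242.42
Net pay: R$24326.00 − R$6242.42 = R$18083.58

R$18083.58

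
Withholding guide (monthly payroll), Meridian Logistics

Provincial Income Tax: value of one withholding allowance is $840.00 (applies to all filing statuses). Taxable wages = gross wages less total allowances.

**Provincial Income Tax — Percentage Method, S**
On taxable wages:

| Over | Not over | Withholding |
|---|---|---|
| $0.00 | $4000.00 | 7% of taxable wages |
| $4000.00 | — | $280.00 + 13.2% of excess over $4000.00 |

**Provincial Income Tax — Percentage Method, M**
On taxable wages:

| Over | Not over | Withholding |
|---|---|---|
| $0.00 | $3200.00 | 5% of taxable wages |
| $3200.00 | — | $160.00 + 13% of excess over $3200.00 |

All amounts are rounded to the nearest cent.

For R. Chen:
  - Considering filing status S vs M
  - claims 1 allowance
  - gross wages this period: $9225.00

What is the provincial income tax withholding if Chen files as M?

Provincial Income Tax (M): taxable = $9225.00 − 1×$840.00 = $8385.00
  $160.00 + 13% × ($8385.00 − $3200.00) = $160.00 + 13% × $5185.00 = $834.05

$834.05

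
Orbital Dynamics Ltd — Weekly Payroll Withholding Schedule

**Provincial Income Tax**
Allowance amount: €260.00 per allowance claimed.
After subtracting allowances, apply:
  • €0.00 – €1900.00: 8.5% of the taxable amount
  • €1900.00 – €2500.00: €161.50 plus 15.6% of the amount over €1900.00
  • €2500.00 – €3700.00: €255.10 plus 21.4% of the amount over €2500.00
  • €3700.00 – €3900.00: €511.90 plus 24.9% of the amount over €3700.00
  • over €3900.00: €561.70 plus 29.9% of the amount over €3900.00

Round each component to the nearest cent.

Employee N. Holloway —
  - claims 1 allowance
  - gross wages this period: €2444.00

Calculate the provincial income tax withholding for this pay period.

€205.80

Provincial Income Tax: taxable = €2444.00 − 1×€260.00 = €2184.00
  €161.50 + 15.6% × (€2184.00 − €1900.00) = €161.50 + 15.6% × €284.00 = €205.80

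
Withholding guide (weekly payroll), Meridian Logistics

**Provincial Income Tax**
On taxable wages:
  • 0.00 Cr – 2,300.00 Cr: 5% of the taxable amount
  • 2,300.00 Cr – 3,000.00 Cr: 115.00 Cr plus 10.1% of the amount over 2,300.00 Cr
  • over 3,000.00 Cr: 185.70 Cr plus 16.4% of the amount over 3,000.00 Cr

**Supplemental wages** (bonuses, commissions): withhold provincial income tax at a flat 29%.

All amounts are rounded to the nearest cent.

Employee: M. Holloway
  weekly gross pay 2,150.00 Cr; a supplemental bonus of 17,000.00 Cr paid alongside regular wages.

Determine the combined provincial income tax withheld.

5,037.50 Cr

Provincial Income Tax: taxable = 2,150.00 Cr
  5% × 2,150.00 Cr = 107.50 Cr
Supplemental (29% flat on bonus): 29% × 17,000.00 Cr = 4,930.00 Cr
Total provincial income tax: 107.50 Cr + 4,930.00 Cr = 5,037.50 Cr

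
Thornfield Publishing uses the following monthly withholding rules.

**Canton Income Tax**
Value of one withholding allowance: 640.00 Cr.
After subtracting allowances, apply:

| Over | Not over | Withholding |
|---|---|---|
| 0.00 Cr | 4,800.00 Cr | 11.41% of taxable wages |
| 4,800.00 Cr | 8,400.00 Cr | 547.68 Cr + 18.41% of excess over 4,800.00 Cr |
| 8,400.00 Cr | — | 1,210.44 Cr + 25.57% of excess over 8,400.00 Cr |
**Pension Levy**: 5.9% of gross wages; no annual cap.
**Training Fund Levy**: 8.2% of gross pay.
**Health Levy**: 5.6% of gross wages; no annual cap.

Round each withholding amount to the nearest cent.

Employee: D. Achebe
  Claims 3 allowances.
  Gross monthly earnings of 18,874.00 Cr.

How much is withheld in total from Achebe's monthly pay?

Canton Income Tax: taxable = 18,874.00 Cr − 3×640.00 Cr = 16,954.00 Cr
  1,210.44 Cr + 25.57% × (16,954.00 Cr − 8,400.00 Cr) = 1,210.44 Cr + 25.57% × 8,554.00 Cr = 3,397.70 Cr
Pension Levy: 5.9% × 18,874.00 Cr = 1,113.57 Cr
Training Fund Levy: 8.2% × 18,874.00 Cr = 1,547.67 Cr
Health Levy: 5.6% × 18,874.00 Cr = 1,056.94 Cr
Total: 3,397.70 Cr + 1,113.57 Cr + 1,547.67 Cr + 1,056.94 Cr = 7,115.88 Cr

7,115.88 Cr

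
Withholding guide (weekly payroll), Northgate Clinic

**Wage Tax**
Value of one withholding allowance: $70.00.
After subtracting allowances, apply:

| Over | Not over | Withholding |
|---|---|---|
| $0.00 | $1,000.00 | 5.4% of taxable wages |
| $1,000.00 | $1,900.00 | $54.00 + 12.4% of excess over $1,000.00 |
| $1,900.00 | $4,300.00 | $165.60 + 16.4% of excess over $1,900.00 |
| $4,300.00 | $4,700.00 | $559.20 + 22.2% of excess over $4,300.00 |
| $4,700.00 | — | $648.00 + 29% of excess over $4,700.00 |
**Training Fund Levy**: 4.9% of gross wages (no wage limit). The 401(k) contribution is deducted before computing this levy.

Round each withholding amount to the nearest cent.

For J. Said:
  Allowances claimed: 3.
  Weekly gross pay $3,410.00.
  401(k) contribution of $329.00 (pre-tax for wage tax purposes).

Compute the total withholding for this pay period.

$475.81

Wage Tax: taxable = $3,410.00 − $329.00 − 3×$70.00 = $2,871.00
  $165.60 + 16.4% × ($2,871.00 − $1,900.00) = $165.60 + 16.4% × $971.00 = $324.84
Training Fund Levy: 4.9% × $3,081.00 = $150.97
Total: $324.84 + $150.97 = $475.81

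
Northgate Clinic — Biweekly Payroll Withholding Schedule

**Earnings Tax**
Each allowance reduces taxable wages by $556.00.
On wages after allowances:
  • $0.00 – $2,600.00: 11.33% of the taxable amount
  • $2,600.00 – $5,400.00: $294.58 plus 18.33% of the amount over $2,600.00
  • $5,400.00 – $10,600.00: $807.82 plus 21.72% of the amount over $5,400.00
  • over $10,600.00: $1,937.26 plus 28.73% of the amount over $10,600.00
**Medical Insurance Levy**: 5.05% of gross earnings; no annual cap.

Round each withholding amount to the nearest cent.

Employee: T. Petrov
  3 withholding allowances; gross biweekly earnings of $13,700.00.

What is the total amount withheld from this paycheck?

$3,040.52

Earnings Tax: taxable = $13,700.00 − 3×$556.00 = $12,032.00
  $1,937.26 + 28.73% × ($12,032.00 − $10,600.00) = $1,937.26 + 28.73% × $1,432.00 = $2,348.67
Medical Insurance Levy: 5.05% × $13,700.00 = $691.85
Total: $2,348.67 + $691.85 = $3,040.52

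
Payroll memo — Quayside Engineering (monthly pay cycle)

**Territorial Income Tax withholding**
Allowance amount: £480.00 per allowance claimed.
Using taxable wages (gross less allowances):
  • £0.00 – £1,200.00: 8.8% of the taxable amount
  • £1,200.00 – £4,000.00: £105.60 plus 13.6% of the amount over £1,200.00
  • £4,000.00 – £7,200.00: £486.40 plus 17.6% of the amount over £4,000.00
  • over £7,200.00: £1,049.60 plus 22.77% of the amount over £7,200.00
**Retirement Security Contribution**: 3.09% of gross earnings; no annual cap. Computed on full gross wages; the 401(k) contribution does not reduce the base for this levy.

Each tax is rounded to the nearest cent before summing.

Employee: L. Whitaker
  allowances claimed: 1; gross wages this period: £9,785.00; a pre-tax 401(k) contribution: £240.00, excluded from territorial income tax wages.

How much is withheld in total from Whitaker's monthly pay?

£1,776.62

Territorial Income Tax: taxable = £9,785.00 − £240.00 − 1×£480.00 = £9,065.00
  £1,049.60 + 22.77% × (£9,065.00 − £7,200.00) = £1,049.60 + 22.77% × £1,865.00 = £1,474.26
Retirement Security Contribution: 3.09% × £9,785.00 = £302.36
Total: £1,474.26 + £302.36 = £1,776.62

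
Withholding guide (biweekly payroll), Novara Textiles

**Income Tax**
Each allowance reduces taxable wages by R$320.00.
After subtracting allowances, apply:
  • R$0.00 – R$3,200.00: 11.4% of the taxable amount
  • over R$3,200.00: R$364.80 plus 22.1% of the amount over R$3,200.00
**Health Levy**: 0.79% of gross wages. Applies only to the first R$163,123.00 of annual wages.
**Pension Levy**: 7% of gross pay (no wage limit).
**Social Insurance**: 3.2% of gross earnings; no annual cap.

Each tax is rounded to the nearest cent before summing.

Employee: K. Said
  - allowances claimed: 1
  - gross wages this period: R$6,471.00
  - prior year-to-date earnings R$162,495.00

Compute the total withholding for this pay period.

Income Tax: taxable = R$6,471.00 − 1×R$320.00 = R$6,151.00
  R$364.80 + 22.1% × (R$6,151.00 − R$3,200.00) = R$364.80 + 22.1% × R$2,951.00 = R$1,016.97
Health Levy: cap R$163,123.00 − YTD R$162,495.00 = R$628.00 subject; 0.79% × R$628.00 = R$4.96
Pension Levy: 7% × R$6,471.00 = R$452.97
Social Insurance: 3.2% × R$6,471.00 = R$207.07
Total: R$1,016.97 + R$4.96 + R$452.97 + R$207.07 = R$1,681.97

R$1,681.97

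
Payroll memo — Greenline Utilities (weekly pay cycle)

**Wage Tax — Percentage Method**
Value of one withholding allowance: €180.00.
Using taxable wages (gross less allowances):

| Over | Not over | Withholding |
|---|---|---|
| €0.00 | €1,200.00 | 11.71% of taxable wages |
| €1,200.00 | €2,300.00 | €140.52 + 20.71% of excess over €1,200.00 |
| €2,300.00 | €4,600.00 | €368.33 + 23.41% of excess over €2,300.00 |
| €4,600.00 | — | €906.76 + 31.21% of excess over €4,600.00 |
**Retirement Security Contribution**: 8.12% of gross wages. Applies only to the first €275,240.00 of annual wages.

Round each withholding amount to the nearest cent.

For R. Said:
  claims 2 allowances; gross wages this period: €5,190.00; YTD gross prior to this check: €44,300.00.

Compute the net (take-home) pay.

€3,790.03

Wage Tax: taxable = €5,190.00 − 2×€180.00 = €4,830.00
  €906.76 + 31.21% × (€4,830.00 − €4,600.00) = €906.76 + 31.21% × €230.00 = €978.54
Retirement Security Contribution: 8.12% × €5,190.00 = €421.43
Total withheld: €978.54 + €421.43 = €1,399.97
Net pay: €5,190.00 − €1,399.97 = €3,790.03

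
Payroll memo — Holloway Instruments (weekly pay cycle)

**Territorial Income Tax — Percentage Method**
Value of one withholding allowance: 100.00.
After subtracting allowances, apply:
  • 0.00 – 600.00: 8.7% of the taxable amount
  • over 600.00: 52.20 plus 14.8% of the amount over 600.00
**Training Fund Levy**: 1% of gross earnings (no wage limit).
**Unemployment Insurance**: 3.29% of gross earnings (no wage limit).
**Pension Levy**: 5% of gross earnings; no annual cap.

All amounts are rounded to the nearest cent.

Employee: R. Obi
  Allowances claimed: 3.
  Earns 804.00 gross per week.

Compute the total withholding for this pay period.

118.54

Territorial Income Tax: taxable = 804.00 − 3×100.00 = 504.00
  8.7% × 504.00 = 43.85
Training Fund Levy: 1% × 804.00 = 8.04
Unemployment Insurance: 3.29% × 804.00 = 26.45
Pension Levy: 5% × 804.00 = 40.20
Total: 43.85 + 8.04 + 26.45 + 40.20 = 118.54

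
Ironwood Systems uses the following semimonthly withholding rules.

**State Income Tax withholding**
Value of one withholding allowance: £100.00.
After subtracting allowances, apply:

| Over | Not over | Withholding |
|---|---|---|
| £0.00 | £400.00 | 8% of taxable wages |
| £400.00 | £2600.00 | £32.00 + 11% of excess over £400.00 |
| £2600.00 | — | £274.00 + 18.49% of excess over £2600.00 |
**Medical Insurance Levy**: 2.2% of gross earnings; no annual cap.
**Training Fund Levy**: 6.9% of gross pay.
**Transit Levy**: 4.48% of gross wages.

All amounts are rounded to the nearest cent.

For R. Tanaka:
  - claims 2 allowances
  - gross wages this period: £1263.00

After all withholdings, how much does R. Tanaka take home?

State Income Tax: taxable = £1263.00 − 2×£100.00 = £1063.00
  £32.00 + 11% × (£1063.00 − £400.00) = £32.00 + 11% × £663.00 = £104.93
Medical Insurance Levy: 2.2% × £1263.00 = £27.79
Training Fund Levy: 6.9% × £1263.00 = £87.15
Transit Levy: 4.48% × £1263.00 = £56.58
Total withheld: £104.93 + £27.79 + £87.15 + £56.58 = £276.45
Net pay: £1263.00 − £276.45 = £986.55

£986.55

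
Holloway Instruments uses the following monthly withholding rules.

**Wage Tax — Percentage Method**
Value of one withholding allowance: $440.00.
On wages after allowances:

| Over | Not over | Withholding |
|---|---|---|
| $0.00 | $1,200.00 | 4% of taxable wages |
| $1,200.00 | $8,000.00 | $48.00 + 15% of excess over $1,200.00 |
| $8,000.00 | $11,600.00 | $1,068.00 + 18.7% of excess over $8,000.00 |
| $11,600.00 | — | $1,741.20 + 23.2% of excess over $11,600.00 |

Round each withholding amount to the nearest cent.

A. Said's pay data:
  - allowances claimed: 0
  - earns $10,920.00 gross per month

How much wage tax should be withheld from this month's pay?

$1,614.04

Wage Tax: taxable = $10,920.00
  $1,068.00 + 18.7% × ($10,920.00 − $8,000.00) = $1,068.00 + 18.7% × $2,920.00 = $1,614.04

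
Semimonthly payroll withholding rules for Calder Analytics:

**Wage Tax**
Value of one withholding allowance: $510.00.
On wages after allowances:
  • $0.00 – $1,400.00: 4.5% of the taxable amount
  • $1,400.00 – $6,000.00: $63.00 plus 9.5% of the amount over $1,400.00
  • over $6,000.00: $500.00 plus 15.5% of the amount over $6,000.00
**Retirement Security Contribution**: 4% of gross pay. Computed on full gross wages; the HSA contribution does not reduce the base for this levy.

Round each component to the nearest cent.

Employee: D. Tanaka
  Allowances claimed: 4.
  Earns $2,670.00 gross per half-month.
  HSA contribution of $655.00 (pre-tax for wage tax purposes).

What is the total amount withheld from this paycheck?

Wage Tax: taxable = $2,670.00 − $655.00 − 4×$510.00 = $-25.00
  Taxable ≤ 0 → $0.00
Retirement Security Contribution: 4% × $2,670.00 = $106.80
Total: $0.00 + $106.80 = $106.80

$106.80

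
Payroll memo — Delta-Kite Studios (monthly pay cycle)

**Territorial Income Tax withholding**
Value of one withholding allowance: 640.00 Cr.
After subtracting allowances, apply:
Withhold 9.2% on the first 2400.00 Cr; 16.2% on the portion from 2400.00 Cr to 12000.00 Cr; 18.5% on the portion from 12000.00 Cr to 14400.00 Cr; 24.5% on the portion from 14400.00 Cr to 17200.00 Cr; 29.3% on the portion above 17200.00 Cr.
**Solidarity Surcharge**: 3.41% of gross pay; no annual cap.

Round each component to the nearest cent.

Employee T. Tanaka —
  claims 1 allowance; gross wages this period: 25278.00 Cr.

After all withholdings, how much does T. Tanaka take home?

Territorial Income Tax: taxable = 25278.00 Cr − 1×640.00 Cr = 24638.00 Cr
  2906.00 Cr + 29.3% × (24638.00 Cr − 17200.00 Cr) = 2906.00 Cr + 29.3% × 7438.00 Cr = 5085.33 Cr
Solidarity Surcharge: 3.41% × 25278.00 Cr = 861.98 Cr
Total withheld: 5085.33 Cr + 861.98 Cr = 5947.31 Cr
Net pay: 25278.00 Cr − 5947.31 Cr = 19330.69 Cr

19330.69 Cr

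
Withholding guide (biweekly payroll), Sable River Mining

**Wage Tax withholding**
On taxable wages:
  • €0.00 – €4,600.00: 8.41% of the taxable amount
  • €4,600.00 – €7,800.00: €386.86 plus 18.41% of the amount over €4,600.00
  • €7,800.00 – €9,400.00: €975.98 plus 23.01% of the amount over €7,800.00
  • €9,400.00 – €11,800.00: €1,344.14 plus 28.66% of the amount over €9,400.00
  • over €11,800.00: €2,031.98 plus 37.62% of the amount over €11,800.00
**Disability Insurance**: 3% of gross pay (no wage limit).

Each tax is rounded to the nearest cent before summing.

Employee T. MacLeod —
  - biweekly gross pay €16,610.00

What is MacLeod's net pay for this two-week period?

Wage Tax: taxable = €16,610.00
  €2,031.98 + 37.62% × (€16,610.00 − €11,800.00) = €2,031.98 + 37.62% × €4,810.00 = €3,841.50
Disability Insurance: 3% × €16,610.00 = €498.30
Total withheld: €3,841.50 + €498.30 = €4,339.80
Net pay: €16,610.00 − €4,339.80 = €12,270.20

€12,270.20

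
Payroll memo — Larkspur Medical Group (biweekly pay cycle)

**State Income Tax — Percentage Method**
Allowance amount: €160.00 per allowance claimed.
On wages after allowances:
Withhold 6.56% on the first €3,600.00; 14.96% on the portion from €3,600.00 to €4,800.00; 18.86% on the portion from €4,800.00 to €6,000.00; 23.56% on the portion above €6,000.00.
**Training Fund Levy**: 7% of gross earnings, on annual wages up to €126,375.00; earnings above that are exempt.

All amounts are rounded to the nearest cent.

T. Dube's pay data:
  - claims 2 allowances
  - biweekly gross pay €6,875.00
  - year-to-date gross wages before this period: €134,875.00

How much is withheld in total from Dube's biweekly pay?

€772.76

State Income Tax: taxable = €6,875.00 − 2×€160.00 = €6,555.00
  €642.00 + 23.56% × (€6,555.00 − €6,000.00) = €642.00 + 23.56% × €555.00 = €772.76
Training Fund Levy: YTD €134,875.00 ≥ cap €126,375.00 → €0.00
Total: €772.76 + €0.00 = €772.76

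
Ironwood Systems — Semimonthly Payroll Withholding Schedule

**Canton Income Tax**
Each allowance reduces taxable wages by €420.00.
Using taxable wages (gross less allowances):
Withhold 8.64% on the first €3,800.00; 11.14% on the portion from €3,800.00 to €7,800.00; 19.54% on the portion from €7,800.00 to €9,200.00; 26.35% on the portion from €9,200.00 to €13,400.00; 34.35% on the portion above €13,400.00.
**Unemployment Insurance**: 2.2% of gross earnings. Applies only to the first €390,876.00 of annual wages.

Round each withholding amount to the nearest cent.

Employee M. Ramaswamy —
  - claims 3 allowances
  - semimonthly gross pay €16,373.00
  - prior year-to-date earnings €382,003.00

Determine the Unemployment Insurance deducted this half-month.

Unemployment Insurance: cap €390,876.00 − YTD €382,003.00 = €8,873.00 subject; 2.2% × €8,873.00 = €195.21

€195.21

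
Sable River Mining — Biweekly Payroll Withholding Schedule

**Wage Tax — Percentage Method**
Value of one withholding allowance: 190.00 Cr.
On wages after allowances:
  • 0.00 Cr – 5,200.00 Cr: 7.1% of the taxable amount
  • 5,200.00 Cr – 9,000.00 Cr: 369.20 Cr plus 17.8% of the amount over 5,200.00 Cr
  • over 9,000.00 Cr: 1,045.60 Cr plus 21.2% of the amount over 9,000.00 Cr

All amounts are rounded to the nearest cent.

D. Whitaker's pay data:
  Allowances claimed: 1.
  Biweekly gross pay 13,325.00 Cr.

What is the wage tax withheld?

Wage Tax: taxable = 13,325.00 Cr − 1×190.00 Cr = 13,135.00 Cr
  1,045.60 Cr + 21.2% × (13,135.00 Cr − 9,000.00 Cr) = 1,045.60 Cr + 21.2% × 4,135.00 Cr = 1,922.22 Cr

1,922.22 Cr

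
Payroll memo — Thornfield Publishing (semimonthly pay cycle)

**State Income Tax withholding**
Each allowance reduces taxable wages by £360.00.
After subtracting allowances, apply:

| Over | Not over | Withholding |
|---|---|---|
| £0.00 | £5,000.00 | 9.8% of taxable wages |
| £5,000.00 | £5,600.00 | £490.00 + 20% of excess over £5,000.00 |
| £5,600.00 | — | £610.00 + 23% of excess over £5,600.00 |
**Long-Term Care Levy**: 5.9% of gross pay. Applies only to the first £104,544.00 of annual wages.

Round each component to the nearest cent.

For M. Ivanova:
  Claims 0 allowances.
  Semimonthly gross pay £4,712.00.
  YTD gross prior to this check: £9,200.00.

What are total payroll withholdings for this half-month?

State Income Tax: taxable = £4,712.00
  9.8% × £4,712.00 = £461.78
Long-Term Care Levy: 5.9% × £4,712.00 = £278.01
Total: £461.78 + £278.01 = £739.79

£739.79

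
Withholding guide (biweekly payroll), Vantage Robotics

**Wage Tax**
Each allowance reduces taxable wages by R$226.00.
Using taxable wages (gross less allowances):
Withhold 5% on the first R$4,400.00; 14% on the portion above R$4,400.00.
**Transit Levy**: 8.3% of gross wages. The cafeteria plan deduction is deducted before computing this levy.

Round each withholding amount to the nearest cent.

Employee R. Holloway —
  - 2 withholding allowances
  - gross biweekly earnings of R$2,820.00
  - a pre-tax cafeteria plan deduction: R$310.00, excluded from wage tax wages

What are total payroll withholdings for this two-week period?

Wage Tax: taxable = R$2,820.00 − R$310.00 − 2×R$226.00 = R$2,058.00
  5% × R$2,058.00 = R$102.90
Transit Levy: 8.3% × R$2,510.00 = R$208.33
Total: R$102.90 + R$208.33 = R$311.23

R$311.23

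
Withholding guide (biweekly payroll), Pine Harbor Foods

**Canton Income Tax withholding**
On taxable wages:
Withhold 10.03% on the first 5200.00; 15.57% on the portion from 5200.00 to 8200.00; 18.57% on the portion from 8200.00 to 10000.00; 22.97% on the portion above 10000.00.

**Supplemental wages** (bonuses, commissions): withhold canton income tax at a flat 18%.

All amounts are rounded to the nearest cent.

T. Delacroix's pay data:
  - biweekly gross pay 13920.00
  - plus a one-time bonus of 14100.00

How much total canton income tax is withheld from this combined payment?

Canton Income Tax: taxable = 13920.00
  1322.92 + 22.97% × (13920.00 − 10000.00) = 1322.92 + 22.97% × 3920.00 = 2223.34
Supplemental (18% flat on bonus): 18% × 14100.00 = 2538.00
Total canton income tax: 2223.34 + 2538.00 = 4761.34

4761.34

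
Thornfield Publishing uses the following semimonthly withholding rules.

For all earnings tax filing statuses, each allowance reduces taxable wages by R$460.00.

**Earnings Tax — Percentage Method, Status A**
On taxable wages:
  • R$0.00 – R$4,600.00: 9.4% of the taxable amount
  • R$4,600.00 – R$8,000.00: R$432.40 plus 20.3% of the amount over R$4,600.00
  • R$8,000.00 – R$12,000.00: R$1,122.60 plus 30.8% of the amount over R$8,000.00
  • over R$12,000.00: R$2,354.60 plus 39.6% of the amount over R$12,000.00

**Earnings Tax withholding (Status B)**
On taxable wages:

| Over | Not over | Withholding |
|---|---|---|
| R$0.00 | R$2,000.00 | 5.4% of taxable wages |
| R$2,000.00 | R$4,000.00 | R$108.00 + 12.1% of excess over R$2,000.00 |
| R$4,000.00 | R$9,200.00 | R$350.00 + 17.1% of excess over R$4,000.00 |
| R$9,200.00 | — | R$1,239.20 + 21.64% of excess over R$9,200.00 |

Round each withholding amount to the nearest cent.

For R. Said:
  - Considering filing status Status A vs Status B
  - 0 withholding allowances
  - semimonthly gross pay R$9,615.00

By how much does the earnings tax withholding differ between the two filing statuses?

Earnings Tax (Status A): taxable = R$9,615.00
  R$1,122.60 + 30.8% × (R$9,615.00 − R$8,000.00) = R$1,122.60 + 30.8% × R$1,615.00 = R$1,620.02
Earnings Tax (Status B): taxable = R$9,615.00
  R$1,239.20 + 21.64% × (R$9,615.00 − R$9,200.00) = R$1,239.20 + 21.64% × R$415.00 = R$1,329.01
Difference: |R$1,620.02 − R$1,329.01| = R$291.01 (higher under Status A)

R$291.01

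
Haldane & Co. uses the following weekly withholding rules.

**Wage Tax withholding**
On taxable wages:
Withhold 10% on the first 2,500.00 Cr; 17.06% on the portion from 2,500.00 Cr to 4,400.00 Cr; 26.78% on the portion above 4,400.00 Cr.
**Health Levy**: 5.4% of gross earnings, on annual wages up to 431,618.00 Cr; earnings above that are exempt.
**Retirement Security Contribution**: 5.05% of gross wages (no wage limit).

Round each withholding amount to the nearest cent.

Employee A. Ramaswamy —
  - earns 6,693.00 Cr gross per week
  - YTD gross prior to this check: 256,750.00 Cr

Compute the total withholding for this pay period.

1,887.63 Cr

Wage Tax: taxable = 6,693.00 Cr
  574.14 Cr + 26.78% × (6,693.00 Cr − 4,400.00 Cr) = 574.14 Cr + 26.78% × 2,293.00 Cr = 1,188.21 Cr
Health Levy: 5.4% × 6,693.00 Cr = 361.42 Cr
Retirement Security Contribution: 5.05% × 6,693.00 Cr = 338.00 Cr
Total: 1,188.21 Cr + 361.42 Cr + 338.00 Cr = 1,887.63 Cr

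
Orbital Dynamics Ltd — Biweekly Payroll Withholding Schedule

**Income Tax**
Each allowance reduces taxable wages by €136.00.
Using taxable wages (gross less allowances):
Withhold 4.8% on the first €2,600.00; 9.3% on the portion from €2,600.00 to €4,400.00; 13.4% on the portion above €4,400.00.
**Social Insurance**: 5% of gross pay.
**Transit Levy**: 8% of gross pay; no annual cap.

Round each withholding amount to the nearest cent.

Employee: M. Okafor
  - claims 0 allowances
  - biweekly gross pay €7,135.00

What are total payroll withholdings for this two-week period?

€1,586.24

Income Tax: taxable = €7,135.00
  €292.20 + 13.4% × (€7,135.00 − €4,400.00) = €292.20 + 13.4% × €2,735.00 = €658.69
Social Insurance: 5% × €7,135.00 = €356.75
Transit Levy: 8% × €7,135.00 = €570.80
Total: €658.69 + €356.75 + €570.80 = €1,586.24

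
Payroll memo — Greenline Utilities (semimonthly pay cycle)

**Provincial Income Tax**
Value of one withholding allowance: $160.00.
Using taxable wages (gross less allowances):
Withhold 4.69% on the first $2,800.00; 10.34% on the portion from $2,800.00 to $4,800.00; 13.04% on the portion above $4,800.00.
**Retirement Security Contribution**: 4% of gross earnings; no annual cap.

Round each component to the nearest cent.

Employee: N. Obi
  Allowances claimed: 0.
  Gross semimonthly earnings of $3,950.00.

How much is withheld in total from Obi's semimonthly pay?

Provincial Income Tax: taxable = $3,950.00
  $131.32 + 10.34% × ($3,950.00 − $2,800.00) = $131.32 + 10.34% × $1,150.00 = $250.23
Retirement Security Contribution: 4% × $3,950.00 = $158.00
Total: $250.23 + $158.00 = $408.23

$408.23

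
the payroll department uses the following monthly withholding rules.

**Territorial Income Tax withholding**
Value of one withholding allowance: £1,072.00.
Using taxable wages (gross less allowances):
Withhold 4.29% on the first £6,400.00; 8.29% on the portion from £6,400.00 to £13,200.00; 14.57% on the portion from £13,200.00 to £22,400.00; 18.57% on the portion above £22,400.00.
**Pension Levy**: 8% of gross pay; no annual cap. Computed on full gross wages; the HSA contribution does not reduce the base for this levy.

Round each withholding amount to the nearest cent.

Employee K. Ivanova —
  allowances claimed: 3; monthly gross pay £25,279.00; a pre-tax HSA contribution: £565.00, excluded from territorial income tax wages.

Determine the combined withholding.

Territorial Income Tax: taxable = £25,279.00 − £565.00 − 3×£1,072.00 = £21,498.00
  £838.28 + 14.57% × (£21,498.00 − £13,200.00) = £838.28 + 14.57% × £8,298.00 = £2,047.30
Pension Levy: 8% × £25,279.00 = £2,022.32
Total: £2,047.30 + £2,022.32 = £4,069.62

£4,069.62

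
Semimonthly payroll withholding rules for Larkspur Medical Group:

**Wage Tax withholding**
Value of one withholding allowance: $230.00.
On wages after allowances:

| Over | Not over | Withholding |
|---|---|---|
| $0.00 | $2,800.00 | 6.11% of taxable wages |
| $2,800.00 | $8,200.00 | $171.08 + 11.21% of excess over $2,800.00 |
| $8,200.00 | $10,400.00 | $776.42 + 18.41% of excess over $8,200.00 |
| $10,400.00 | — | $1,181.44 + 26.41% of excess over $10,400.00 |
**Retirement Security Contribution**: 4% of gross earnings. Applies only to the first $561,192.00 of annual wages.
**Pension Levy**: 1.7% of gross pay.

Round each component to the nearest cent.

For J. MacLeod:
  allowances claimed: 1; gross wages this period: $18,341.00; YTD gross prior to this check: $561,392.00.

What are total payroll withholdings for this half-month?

$3,529.72

Wage Tax: taxable = $18,341.00 − 1×$230.00 = $18,111.00
  $1,181.44 + 26.41% × ($18,111.00 − $10,400.00) = $1,181.44 + 26.41% × $7,711.00 = $3,217.92
Retirement Security Contribution: YTD $561,392.00 ≥ cap $561,192.00 → $0.00
Pension Levy: 1.7% × $18,341.00 = $311.80
Total: $3,217.92 + $0.00 + $311.80 = $3,529.72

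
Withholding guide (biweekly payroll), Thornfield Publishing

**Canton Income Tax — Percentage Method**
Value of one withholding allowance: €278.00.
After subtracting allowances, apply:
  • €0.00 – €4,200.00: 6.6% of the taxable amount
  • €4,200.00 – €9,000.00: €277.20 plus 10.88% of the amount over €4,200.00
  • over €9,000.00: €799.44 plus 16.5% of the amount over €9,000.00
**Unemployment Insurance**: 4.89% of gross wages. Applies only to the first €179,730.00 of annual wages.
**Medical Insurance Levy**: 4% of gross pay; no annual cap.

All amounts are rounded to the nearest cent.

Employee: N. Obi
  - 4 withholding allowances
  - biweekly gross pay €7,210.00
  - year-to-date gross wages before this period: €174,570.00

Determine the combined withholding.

€1,024.42

Canton Income Tax: taxable = €7,210.00 − 4×€278.00 = €6,098.00
  €277.20 + 10.88% × (€6,098.00 − €4,200.00) = €277.20 + 10.88% × €1,898.00 = €483.70
Unemployment Insurance: cap €179,730.00 − YTD €174,570.00 = €5,160.00 subject; 4.89% × €5,160.00 = €252.32
Medical Insurance Levy: 4% × €7,210.00 = €288.40
Total: €483.70 + €252.32 + €288.40 = €1,024.42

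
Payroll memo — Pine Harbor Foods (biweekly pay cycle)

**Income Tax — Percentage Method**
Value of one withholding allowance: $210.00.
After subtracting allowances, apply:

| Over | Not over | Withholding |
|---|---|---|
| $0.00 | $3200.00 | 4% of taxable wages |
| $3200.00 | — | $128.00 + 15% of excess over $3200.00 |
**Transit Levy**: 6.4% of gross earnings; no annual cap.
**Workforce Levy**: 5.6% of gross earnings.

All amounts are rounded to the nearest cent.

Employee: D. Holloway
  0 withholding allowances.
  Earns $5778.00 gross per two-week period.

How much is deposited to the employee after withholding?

$4569.94

Income Tax: taxable = $5778.00
  $128.00 + 15% × ($5778.00 − $3200.00) = $128.00 + 15% × $2578.00 = $514.70
Transit Levy: 6.4% × $5778.00 = $369.79
Workforce Levy: 5.6% × $5778.00 = $323.57
Total withheld: $514.70 + $369.79 + $323.57 = $1208.06
Net pay: $5778.00 − $1208.06 = $4569.94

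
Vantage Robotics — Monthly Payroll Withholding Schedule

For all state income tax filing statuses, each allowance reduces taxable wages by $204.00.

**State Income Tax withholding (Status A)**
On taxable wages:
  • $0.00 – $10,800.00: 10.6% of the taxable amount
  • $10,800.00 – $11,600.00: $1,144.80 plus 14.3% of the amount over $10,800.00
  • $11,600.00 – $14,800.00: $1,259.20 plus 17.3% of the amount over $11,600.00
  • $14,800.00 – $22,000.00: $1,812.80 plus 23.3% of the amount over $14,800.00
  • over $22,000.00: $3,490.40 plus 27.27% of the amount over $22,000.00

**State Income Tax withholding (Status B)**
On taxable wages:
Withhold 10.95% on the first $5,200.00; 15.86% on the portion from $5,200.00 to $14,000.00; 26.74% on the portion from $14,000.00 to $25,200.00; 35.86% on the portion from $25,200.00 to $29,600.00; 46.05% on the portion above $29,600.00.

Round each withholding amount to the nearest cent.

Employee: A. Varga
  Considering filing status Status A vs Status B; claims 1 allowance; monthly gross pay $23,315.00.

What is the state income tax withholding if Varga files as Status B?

$4,401.36

State Income Tax (Status B): taxable = $23,315.00 − 1×$204.00 = $23,111.00
  $1,965.08 + 26.74% × ($23,111.00 − $14,000.00) = $1,965.08 + 26.74% × $9,111.00 = $4,401.36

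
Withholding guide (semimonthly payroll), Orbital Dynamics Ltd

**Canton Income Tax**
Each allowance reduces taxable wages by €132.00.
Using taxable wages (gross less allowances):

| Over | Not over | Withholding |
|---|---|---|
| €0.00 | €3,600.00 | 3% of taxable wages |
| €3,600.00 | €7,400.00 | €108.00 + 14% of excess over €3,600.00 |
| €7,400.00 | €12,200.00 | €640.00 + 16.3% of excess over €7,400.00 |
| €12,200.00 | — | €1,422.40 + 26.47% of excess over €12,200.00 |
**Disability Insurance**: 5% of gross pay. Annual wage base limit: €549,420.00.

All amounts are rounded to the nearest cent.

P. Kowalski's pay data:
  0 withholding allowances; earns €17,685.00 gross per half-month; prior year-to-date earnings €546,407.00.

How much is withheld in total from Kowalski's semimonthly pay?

Canton Income Tax: taxable = €17,685.00
  €1,422.40 + 26.47% × (€17,685.00 − €12,200.00) = €1,422.40 + 26.47% × €5,485.00 = €2,874.28
Disability Insurance: cap €549,420.00 − YTD €546,407.00 = €3,013.00 subject; 5% × €3,013.00 = €150.65
Total: €2,874.28 + €150.65 = €3,024.93

€3,024.93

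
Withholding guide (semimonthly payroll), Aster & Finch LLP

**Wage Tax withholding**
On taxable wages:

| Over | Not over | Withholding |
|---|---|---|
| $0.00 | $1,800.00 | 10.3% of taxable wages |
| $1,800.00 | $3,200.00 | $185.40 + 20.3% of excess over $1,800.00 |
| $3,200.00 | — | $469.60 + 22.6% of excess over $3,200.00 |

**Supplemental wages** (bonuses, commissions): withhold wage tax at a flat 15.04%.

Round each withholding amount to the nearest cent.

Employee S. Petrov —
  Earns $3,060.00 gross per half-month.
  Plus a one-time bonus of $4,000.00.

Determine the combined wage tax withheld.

Wage Tax: taxable = $3,060.00
  $185.40 + 20.3% × ($3,060.00 − $1,800.00) = $185.40 + 20.3% × $1,260.00 = $441.18
Supplemental (15.04% flat on bonus): 15.04% × $4,000.00 = $601.60
Total wage tax: $441.18 + $601.60 = $1,042.78

$1,042.78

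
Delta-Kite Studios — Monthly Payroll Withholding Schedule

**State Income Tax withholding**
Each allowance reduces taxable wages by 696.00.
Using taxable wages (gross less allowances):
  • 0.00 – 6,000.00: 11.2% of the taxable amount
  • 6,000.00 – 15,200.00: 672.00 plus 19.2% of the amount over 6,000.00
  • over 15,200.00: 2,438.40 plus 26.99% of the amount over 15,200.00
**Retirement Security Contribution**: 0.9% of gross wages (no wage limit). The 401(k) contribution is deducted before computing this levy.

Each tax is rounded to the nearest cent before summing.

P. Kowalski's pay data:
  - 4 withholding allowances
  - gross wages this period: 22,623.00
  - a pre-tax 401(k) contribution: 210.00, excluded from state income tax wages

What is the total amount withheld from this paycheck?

State Income Tax: taxable = 22,623.00 − 210.00 − 4×696.00 = 19,629.00
  2,438.40 + 26.99% × (19,629.00 − 15,200.00) = 2,438.40 + 26.99% × 4,429.00 = 3,633.79
Retirement Security Contribution: 0.9% × 22,413.00 = 201.72
Total: 3,633.79 + 201.72 = 3,835.51

3,835.51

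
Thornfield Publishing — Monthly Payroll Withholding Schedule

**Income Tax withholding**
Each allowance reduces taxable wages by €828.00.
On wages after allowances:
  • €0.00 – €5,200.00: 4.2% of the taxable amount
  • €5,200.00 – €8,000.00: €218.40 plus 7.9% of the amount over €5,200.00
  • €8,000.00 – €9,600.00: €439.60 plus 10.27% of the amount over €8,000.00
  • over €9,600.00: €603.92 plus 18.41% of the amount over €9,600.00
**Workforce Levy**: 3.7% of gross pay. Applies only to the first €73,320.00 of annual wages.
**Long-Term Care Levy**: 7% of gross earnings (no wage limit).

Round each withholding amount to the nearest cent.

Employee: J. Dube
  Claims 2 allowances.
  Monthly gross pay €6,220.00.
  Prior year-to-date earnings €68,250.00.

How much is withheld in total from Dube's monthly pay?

€814.68

Income Tax: taxable = €6,220.00 − 2×€828.00 = €4,564.00
  4.2% × €4,564.00 = €191.69
Workforce Levy: cap €73,320.00 − YTD €68,250.00 = €5,070.00 subject; 3.7% × €5,070.00 = €187.59
Long-Term Care Levy: 7% × €6,220.00 = €435.40
Total: €191.69 + €187.59 + €435.40 = €814.68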